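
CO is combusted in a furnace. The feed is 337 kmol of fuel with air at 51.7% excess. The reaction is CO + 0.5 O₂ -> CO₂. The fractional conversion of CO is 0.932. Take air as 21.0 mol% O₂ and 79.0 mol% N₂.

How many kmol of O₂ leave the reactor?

Stoichiometric O₂ = 0.5 × 337 = 168.5 kmol; O₂ fed = 168.5 × 1.517 = 255.6 kmol.
N₂ fed = 255.6 × 79/21 = 961.6 kmol.
Fuel reacted = 0.932 × 337 → ξ = 314.1 kmol.
Outlet (n = n₀ + ν ξ):
  CO: 337 − 1(314.1) = 22.92
  O₂: 255.6 − 0.5(314.1) = 98.57
  N₂: 961.6 (inert)
  CO₂: 0 + 1(314.1) = 314.1

98.6 kmol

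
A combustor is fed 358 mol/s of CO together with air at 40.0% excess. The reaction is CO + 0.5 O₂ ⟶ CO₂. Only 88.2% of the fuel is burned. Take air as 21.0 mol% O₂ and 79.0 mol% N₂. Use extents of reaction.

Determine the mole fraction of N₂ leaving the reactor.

Stoichiometric O₂ = 0.5 × 358 = 179 mol/s; O₂ fed = 179 × 1.400 = 250.6 mol/s.
N₂ fed = 250.6 × 79/21 = 942.7 mol/s.
Fuel reacted = 0.882 × 358 → ξ = 315.8 mol/s.
Outlet (n = n₀ + ν ξ):
  CO: 358 − 1(315.8) = 42.24
  O₂: 250.6 − 0.5(315.8) = 92.72
  N₂: 942.7 (inert)
  CO₂: 0 + 1(315.8) = 315.8
Total out = 1393 mol/s; y_N₂ = 942.7 / 1393 = 0.6765.

0.677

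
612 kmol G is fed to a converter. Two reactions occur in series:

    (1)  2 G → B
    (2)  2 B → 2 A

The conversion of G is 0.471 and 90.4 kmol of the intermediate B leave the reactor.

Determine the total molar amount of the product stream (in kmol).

Conversion of G: G consumed = 2ξ₁ = 0.471 × 612 → ξ₁ = 144.1 kmol.
B balance: n_B = 0 + 1ξ₁ − 2ξ₂ = 90.4 → ξ₂ = (1·144.1 − 90.4)/2 = 26.86 kmol.
Outlet amounts (n = n₀ + Σ ν·ξ):
  G: 612 − 2(144.1) = 323.7
  B: 0 + 1(144.1) − 2(26.86) = 90.4
  A: 0 + 2(26.86) = 53.73
Total out = 323.7 + 90.4 + 53.73 = 467.9 kmol.

468 kmol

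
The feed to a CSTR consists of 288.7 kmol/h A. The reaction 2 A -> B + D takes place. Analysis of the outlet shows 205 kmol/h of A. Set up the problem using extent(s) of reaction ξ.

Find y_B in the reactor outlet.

For A: n = n₀ − 2ξ → 205 = 288.7 − 2ξ, giving ξ = 41.85 kmol/h.
Outlet amounts (n = n₀ + ν ξ):
  A: 288.7 − 2(41.85) = 205
  B: 0 + 1(41.85) = 41.85
  D: 0 + 1(41.85) = 41.85
Total out = 288.7 kmol/h; y_B = 41.85 / 288.7 = 0.145.

0.145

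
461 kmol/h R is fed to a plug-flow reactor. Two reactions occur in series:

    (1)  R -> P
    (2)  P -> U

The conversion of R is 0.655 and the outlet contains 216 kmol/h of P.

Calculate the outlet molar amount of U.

86 kmol/h

Conversion of R: R consumed = 1ξ₁ = 0.655 × 461 → ξ₁ = 302 kmol/h.
P balance: n_P = 0 + 1ξ₁ − 1ξ₂ = 216 → ξ₂ = (1·302 − 216)/1 = 85.95 kmol/h.
Outlet amounts (n = n₀ + Σ ν·ξ):
  R: 461 − 1(302) = 159
  P: 0 + 1(302) − 1(85.95) = 216
  U: 0 + 1(85.95) = 85.95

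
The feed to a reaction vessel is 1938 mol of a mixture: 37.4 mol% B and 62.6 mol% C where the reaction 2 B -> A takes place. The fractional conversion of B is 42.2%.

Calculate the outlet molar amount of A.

B reacted = 0.422 × 724.8 = 305.9 mol; ν_B = −2, so ξ = 305.9/2 = 152.9 mol.
Outlet amounts (n = n₀ + ν ξ):
  B: 724.8 − 2(152.9) = 418.9
  A: 0 + 1(152.9) = 152.9
  C: 1213 (inert)

153 mol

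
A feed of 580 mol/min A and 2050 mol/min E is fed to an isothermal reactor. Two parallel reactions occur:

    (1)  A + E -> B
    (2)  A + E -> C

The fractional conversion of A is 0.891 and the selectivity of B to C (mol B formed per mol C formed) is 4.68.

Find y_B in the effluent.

0.201

Conversion of A: A consumed = 0.891 × 580 = 516.8 mol/min = 1ξ₁ + 1ξ₂.
Selectivity: 1ξ₁ / (1ξ₂) = 4.68 → ξ₁ = 4.68 ξ₂.
Substitute: (1·4.68 + 1) ξ₂ = 516.8 → ξ₂ = 90.98 mol/min, ξ₁ = 425.8 mol/min.
Outlet amounts (n = n₀ + Σ ν·ξ):
  A: 580 − 1(425.8) − 1(90.98) = 63.22
  E: 2050 − 1(425.8) − 1(90.98) = 1533
  B: 0 + 1(425.8) = 425.8
  C: 0 + 1(90.98) = 90.98
Total out = 2113 mol/min; y_B = 425.8 / 2113 = 0.2015.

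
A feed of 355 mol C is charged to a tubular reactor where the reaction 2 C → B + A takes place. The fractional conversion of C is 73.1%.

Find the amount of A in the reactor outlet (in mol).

C reacted = 0.731 × 355 = 259.5 mol; ν_C = −2, so ξ = 259.5/2 = 129.8 mol.
Outlet amounts (n = n₀ + ν ξ):
  C: 355 − 2(129.8) = 95.5
  B: 0 + 1(129.8) = 129.8
  A: 0 + 1(129.8) = 129.8

130 mol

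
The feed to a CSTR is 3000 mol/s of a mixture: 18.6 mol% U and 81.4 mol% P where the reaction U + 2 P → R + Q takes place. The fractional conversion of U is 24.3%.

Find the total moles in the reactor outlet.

2860 mol/s

U reacted = 0.243 × 558 = 135.6 mol/s; ν_U = −1, so ξ = 135.6/1 = 135.6 mol/s.
Outlet amounts (n = n₀ + ν ξ):
  U: 558 − 1(135.6) = 422.4
  P: 2442 − 2(135.6) = 2171
  R: 0 + 1(135.6) = 135.6
  Q: 0 + 1(135.6) = 135.6
Total out = 422.4 + 2171 + 135.6 + 135.6 = 2864 mol/s.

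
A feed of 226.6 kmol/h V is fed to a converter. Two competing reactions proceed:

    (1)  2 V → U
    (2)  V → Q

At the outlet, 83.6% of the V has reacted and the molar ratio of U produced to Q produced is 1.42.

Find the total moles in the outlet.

Conversion of V: V consumed = 0.836 × 226.6 = 189.4 kmol/h = 2ξ₁ + 1ξ₂.
Selectivity: 1ξ₁ / (1ξ₂) = 1.42 → ξ₁ = 1.42 ξ₂.
Substitute: (2·1.42 + 1) ξ₂ = 189.4 → ξ₂ = 49.33 kmol/h, ξ₁ = 70.05 kmol/h.
Outlet amounts (n = n₀ + Σ ν·ξ):
  V: 226.6 − 2(70.05) − 1(49.33) = 37.16
  U: 0 + 1(70.05) = 70.05
  Q: 0 + 1(49.33) = 49.33
Total out = 37.16 + 70.05 + 49.33 = 156.5 kmol/h.

157 kmol/h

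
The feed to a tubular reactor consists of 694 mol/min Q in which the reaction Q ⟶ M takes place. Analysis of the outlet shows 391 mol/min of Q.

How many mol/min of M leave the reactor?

303 mol/min

For Q: n = n₀ − 1ξ → 391 = 694 − 1ξ, giving ξ = 303 mol/min.
Outlet amounts (n = n₀ + ν ξ):
  Q: 694 − 1(303) = 391
  M: 0 + 1(303) = 303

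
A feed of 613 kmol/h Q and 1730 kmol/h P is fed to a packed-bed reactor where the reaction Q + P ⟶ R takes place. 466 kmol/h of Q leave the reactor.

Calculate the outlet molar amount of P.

1580 kmol/h

For Q: n = n₀ − 1ξ → 466 = 613 − 1ξ, giving ξ = 147 kmol/h.
Outlet amounts (n = n₀ + ν ξ):
  Q: 613 − 1(147) = 466
  P: 1730 − 1(147) = 1583
  R: 0 + 1(147) = 147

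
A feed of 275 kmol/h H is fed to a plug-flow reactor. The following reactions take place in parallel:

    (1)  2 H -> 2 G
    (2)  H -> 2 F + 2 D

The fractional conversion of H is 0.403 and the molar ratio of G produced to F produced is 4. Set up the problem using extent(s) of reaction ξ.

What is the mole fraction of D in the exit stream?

0.0789

Conversion of H: H consumed = 0.403 × 275 = 110.8 kmol/h = 2ξ₁ + 1ξ₂.
Selectivity: 2ξ₁ / (2ξ₂) = 4 → ξ₁ = 4 ξ₂.
Substitute: (2·4 + 1) ξ₂ = 110.8 → ξ₂ = 12.31 kmol/h, ξ₁ = 49.26 kmol/h.
Outlet amounts (n = n₀ + Σ ν·ξ):
  H: 275 − 2(49.26) − 1(12.31) = 164.2
  G: 0 + 2(49.26) = 98.51
  F: 0 + 2(12.31) = 24.63
  D: 0 + 2(12.31) = 24.63
Total out = 311.9 kmol/h; y_D = 24.63 / 311.9 = 0.07895.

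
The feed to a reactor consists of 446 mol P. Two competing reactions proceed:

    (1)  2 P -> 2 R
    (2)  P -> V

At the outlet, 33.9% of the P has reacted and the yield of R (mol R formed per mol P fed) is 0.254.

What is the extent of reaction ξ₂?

Yield of R: 2ξ₁ / 446 = 0.254 → ξ₁ = 56.64 mol.
Conversion of P: 2ξ₁ + 1ξ₂ = 0.339 × 446 = 151.2 → ξ₂ = 37.91 mol.
Outlet amounts (n = n₀ + Σ ν·ξ):
  P: 446 − 2(56.64) − 1(37.91) = 294.8
  R: 0 + 2(56.64) = 113.3
  V: 0 + 1(37.91) = 37.91

ξ₂ = 37.9 mol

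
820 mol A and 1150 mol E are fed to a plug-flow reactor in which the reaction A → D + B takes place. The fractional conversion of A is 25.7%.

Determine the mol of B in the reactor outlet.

211 mol

A reacted = 0.257 × 820 = 210.7 mol; ν_A = −1, so ξ = 210.7/1 = 210.7 mol.
Outlet amounts (n = n₀ + ν ξ):
  A: 820 − 1(210.7) = 609.3
  D: 0 + 1(210.7) = 210.7
  B: 0 + 1(210.7) = 210.7
  E: 1150 (inert)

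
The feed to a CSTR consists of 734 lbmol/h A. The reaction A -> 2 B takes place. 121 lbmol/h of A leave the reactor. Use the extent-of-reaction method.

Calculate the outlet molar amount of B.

For A: n = n₀ − 1ξ → 121 = 734 − 1ξ, giving ξ = 613 lbmol/h.
Outlet amounts (n = n₀ + ν ξ):
  A: 734 − 1(613) = 121
  B: 0 + 2(613) = 1226

1230 lbmol/h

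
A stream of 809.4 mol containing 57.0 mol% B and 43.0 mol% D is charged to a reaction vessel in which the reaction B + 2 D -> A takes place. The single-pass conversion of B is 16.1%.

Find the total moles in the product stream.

B reacted = 0.161 × 461.4 = 74.28 mol; ν_B = −1, so ξ = 74.28/1 = 74.28 mol.
Outlet amounts (n = n₀ + ν ξ):
  B: 461.4 − 1(74.28) = 387.1
  D: 348 − 2(74.28) = 199.5
  A: 0 + 1(74.28) = 74.28
Total out = 387.1 + 199.5 + 74.28 = 660.8 mol.

661 mol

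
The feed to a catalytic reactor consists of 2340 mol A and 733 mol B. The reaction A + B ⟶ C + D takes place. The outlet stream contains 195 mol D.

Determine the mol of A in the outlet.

2140 mol

For D: n = n₀ + 1ξ → 195 = 0 + 1ξ, giving ξ = 195 mol.
Outlet amounts (n = n₀ + ν ξ):
  A: 2340 − 1(195) = 2145
  B: 733 − 1(195) = 538
  C: 0 + 1(195) = 195
  D: 0 + 1(195) = 195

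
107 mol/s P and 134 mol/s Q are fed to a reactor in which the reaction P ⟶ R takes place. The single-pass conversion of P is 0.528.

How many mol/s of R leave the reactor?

P reacted = 0.528 × 107 = 56.5 mol/s; ν_P = −1, so ξ = 56.5/1 = 56.5 mol/s.
Outlet amounts (n = n₀ + ν ξ):
  P: 107 − 1(56.5) = 50.5
  R: 0 + 1(56.5) = 56.5
  Q: 134 (inert)

56.5 mol/s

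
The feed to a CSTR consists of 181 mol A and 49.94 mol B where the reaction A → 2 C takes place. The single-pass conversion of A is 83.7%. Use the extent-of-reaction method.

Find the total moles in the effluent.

A reacted = 0.837 × 181 = 151.5 mol; ν_A = −1, so ξ = 151.5/1 = 151.5 mol.
Outlet amounts (n = n₀ + ν ξ):
  A: 181 − 1(151.5) = 29.5
  C: 0 + 2(151.5) = 303
  B: 49.94 (inert)
Total out = 29.5 + 303 + 49.94 = 382.4 mol.

382 mol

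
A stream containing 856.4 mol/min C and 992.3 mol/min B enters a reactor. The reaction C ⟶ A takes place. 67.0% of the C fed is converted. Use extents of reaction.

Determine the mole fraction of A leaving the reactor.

0.31

C reacted = 0.67 × 856.4 = 573.8 mol/min; ν_C = −1, so ξ = 573.8/1 = 573.8 mol/min.
Outlet amounts (n = n₀ + ν ξ):
  C: 856.4 − 1(573.8) = 282.6
  A: 0 + 1(573.8) = 573.8
  B: 992.3 (inert)
Total out = 1849 mol/min; y_A = 573.8 / 1849 = 0.3104.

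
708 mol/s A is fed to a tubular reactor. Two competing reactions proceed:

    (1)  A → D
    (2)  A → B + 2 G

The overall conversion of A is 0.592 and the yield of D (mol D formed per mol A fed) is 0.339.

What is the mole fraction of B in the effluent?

0.168

Yield of D: 1ξ₁ / 708 = 0.339 → ξ₁ = 240 mol/s.
Conversion of A: 1ξ₁ + 1ξ₂ = 0.592 × 708 = 419.1 → ξ₂ = 179.1 mol/s.
Outlet amounts (n = n₀ + Σ ν·ξ):
  A: 708 − 1(240) − 1(179.1) = 288.9
  D: 0 + 1(240) = 240
  B: 0 + 1(179.1) = 179.1
  G: 0 + 2(179.1) = 358.2
Total out = 1066 mol/s; y_B = 179.1 / 1066 = 0.168.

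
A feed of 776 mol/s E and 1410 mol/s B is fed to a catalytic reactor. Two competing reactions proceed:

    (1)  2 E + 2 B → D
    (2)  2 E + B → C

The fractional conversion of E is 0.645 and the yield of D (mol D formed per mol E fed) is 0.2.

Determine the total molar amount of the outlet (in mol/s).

1530 mol/s

Yield of D: 1ξ₁ / 776 = 0.2 → ξ₁ = 155.2 mol/s.
Conversion of E: 2ξ₁ + 2ξ₂ = 0.645 × 776 = 500.5 → ξ₂ = 95.06 mol/s.
Outlet amounts (n = n₀ + Σ ν·ξ):
  E: 776 − 2(155.2) − 2(95.06) = 275.5
  B: 1410 − 2(155.2) − 1(95.06) = 1005
  D: 0 + 1(155.2) = 155.2
  C: 0 + 1(95.06) = 95.06
Total out = 275.5 + 1005 + 155.2 + 95.06 = 1530 mol/s.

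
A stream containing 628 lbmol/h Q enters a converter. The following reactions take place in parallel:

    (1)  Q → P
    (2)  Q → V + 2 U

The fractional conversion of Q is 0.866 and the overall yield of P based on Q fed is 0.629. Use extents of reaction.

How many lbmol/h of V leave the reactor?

149 lbmol/h

Yield of P: 1ξ₁ / 628 = 0.629 → ξ₁ = 395 lbmol/h.
Conversion of Q: 1ξ₁ + 1ξ₂ = 0.866 × 628 = 543.8 → ξ₂ = 148.8 lbmol/h.
Outlet amounts (n = n₀ + Σ ν·ξ):
  Q: 628 − 1(395) − 1(148.8) = 84.15
  P: 0 + 1(395) = 395
  V: 0 + 1(148.8) = 148.8
  U: 0 + 2(148.8) = 297.7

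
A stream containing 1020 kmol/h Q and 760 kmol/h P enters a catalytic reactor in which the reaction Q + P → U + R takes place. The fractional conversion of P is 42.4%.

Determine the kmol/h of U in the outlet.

322 kmol/h

P reacted = 0.424 × 760 = 322.2 kmol/h; ν_P = −1, so ξ = 322.2/1 = 322.2 kmol/h.
Outlet amounts (n = n₀ + ν ξ):
  Q: 1020 − 1(322.2) = 697.8
  P: 760 − 1(322.2) = 437.8
  U: 0 + 1(322.2) = 322.2
  R: 0 + 1(322.2) = 322.2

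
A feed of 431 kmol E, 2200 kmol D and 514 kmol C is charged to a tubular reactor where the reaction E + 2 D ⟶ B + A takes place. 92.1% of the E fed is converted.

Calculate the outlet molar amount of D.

E reacted = 0.921 × 431 = 397 kmol; ν_E = −1, so ξ = 397/1 = 397 kmol.
Outlet amounts (n = n₀ + ν ξ):
  E: 431 − 1(397) = 34.05
  D: 2200 − 2(397) = 1406
  B: 0 + 1(397) = 397
  A: 0 + 1(397) = 397
  C: 514 (inert)

1410 kmol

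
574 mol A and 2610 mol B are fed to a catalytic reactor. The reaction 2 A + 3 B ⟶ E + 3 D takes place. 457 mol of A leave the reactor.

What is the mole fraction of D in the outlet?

0.0562

For A: n = n₀ − 2ξ → 457 = 574 − 2ξ, giving ξ = 58.5 mol.
Outlet amounts (n = n₀ + ν ξ):
  A: 574 − 2(58.5) = 457
  B: 2610 − 3(58.5) = 2434
  E: 0 + 1(58.5) = 58.5
  D: 0 + 3(58.5) = 175.5
Total out = 3126 mol; y_D = 175.5 / 3126 = 0.05615.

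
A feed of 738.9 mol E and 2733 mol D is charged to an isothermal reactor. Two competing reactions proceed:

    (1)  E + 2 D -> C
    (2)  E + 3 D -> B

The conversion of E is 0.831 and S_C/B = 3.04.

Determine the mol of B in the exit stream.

152 mol

Conversion of E: E consumed = 0.831 × 738.9 = 614 mol = 1ξ₁ + 1ξ₂.
Selectivity: 1ξ₁ / (1ξ₂) = 3.04 → ξ₁ = 3.04 ξ₂.
Substitute: (1·3.04 + 1) ξ₂ = 614 → ξ₂ = 152 mol, ξ₁ = 462 mol.
Outlet amounts (n = n₀ + Σ ν·ξ):
  E: 738.9 − 1(462) − 1(152) = 124.9
  D: 2733 − 2(462) − 3(152) = 1353
  C: 0 + 1(462) = 462
  B: 0 + 1(152) = 152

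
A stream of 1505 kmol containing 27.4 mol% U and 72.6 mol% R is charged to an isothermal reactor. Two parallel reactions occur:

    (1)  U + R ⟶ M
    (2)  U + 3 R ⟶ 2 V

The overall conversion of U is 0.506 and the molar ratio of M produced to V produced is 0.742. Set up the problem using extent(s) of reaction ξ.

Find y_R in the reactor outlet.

Conversion of U: U consumed = 0.506 × 412.4 = 208.7 kmol = 1ξ₁ + 1ξ₂.
Selectivity: 1ξ₁ / (2ξ₂) = 0.742 → ξ₁ = 1.484 ξ₂.
Substitute: (1·1.484 + 1) ξ₂ = 208.7 → ξ₂ = 84 kmol, ξ₁ = 124.7 kmol.
Outlet amounts (n = n₀ + Σ ν·ξ):
  U: 412.4 − 1(124.7) − 1(84) = 203.7
  R: 1093 − 1(124.7) − 3(84) = 716
  M: 0 + 1(124.7) = 124.7
  V: 0 + 2(84) = 168
Total out = 1212 kmol; y_R = 716 / 1212 = 0.5906.

0.591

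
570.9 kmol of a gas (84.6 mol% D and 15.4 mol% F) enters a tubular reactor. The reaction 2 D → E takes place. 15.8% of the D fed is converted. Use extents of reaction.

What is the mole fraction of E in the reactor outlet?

D reacted = 0.158 × 483 = 76.31 kmol; ν_D = −2, so ξ = 76.31/2 = 38.16 kmol.
Outlet amounts (n = n₀ + ν ξ):
  D: 483 − 2(38.16) = 406.7
  E: 0 + 1(38.16) = 38.16
  F: 87.92 (inert)
Total out = 532.7 kmol; y_E = 38.16 / 532.7 = 0.07162.

0.0716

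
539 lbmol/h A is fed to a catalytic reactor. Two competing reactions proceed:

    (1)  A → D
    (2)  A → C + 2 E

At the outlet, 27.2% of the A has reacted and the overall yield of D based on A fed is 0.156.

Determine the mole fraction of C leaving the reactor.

Yield of D: 1ξ₁ / 539 = 0.156 → ξ₁ = 84.08 lbmol/h.
Conversion of A: 1ξ₁ + 1ξ₂ = 0.272 × 539 = 146.6 → ξ₂ = 62.52 lbmol/h.
Outlet amounts (n = n₀ + Σ ν·ξ):
  A: 539 − 1(84.08) − 1(62.52) = 392.4
  D: 0 + 1(84.08) = 84.08
  C: 0 + 1(62.52) = 62.52
  E: 0 + 2(62.52) = 125
Total out = 664 lbmol/h; y_C = 62.52 / 664 = 0.09416.

0.0942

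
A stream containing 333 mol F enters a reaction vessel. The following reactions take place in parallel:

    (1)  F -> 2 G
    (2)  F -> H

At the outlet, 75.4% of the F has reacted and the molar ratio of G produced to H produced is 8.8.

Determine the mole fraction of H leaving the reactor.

0.0865

Conversion of F: F consumed = 0.754 × 333 = 251.1 mol = 1ξ₁ + 1ξ₂.
Selectivity: 2ξ₁ / (1ξ₂) = 8.8 → ξ₁ = 4.4 ξ₂.
Substitute: (1·4.4 + 1) ξ₂ = 251.1 → ξ₂ = 46.5 mol, ξ₁ = 204.6 mol.
Outlet amounts (n = n₀ + Σ ν·ξ):
  F: 333 − 1(204.6) − 1(46.5) = 81.92
  G: 0 + 2(204.6) = 409.2
  H: 0 + 1(46.5) = 46.5
Total out = 537.6 mol; y_H = 46.5 / 537.6 = 0.08649.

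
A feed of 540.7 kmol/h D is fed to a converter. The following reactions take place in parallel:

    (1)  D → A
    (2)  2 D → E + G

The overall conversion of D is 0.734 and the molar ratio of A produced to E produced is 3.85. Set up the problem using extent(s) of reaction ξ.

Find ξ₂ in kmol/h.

Conversion of D: D consumed = 0.734 × 540.7 = 396.9 kmol/h = 1ξ₁ + 2ξ₂.
Selectivity: 1ξ₁ / (1ξ₂) = 3.85 → ξ₁ = 3.85 ξ₂.
Substitute: (1·3.85 + 2) ξ₂ = 396.9 → ξ₂ = 67.84 kmol/h, ξ₁ = 261.2 kmol/h.
Outlet amounts (n = n₀ + Σ ν·ξ):
  D: 540.7 − 1(261.2) − 2(67.84) = 143.8
  A: 0 + 1(261.2) = 261.2
  E: 0 + 1(67.84) = 67.84
  G: 0 + 1(67.84) = 67.84

ξ₂ = 67.8 kmol/h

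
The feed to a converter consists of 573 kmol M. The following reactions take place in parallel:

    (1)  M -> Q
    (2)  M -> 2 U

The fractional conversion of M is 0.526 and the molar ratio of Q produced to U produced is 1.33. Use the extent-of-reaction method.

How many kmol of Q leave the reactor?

219 kmol

Conversion of M: M consumed = 0.526 × 573 = 301.4 kmol = 1ξ₁ + 1ξ₂.
Selectivity: 1ξ₁ / (2ξ₂) = 1.33 → ξ₁ = 2.66 ξ₂.
Substitute: (1·2.66 + 1) ξ₂ = 301.4 → ξ₂ = 82.35 kmol, ξ₁ = 219 kmol.
Outlet amounts (n = n₀ + Σ ν·ξ):
  M: 573 − 1(219) − 1(82.35) = 271.6
  Q: 0 + 1(219) = 219
  U: 0 + 2(82.35) = 164.7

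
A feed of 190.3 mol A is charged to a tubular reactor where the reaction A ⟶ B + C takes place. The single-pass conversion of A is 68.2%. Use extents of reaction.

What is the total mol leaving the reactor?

320 mol

A reacted = 0.682 × 190.3 = 129.8 mol; ν_A = −1, so ξ = 129.8/1 = 129.8 mol.
Outlet amounts (n = n₀ + ν ξ):
  A: 190.3 − 1(129.8) = 60.52
  B: 0 + 1(129.8) = 129.8
  C: 0 + 1(129.8) = 129.8
Total out = 60.52 + 129.8 + 129.8 = 320.1 mol.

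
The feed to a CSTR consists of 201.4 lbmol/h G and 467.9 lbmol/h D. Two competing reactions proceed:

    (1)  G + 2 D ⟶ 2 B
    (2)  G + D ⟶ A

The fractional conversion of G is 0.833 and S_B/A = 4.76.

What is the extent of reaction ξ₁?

ξ₁ = 118 lbmol/h

Conversion of G: G consumed = 0.833 × 201.4 = 167.8 lbmol/h = 1ξ₁ + 1ξ₂.
Selectivity: 2ξ₁ / (1ξ₂) = 4.76 → ξ₁ = 2.38 ξ₂.
Substitute: (1·2.38 + 1) ξ₂ = 167.8 → ξ₂ = 49.63 lbmol/h, ξ₁ = 118.1 lbmol/h.
Outlet amounts (n = n₀ + Σ ν·ξ):
  G: 201.4 − 1(118.1) − 1(49.63) = 33.63
  D: 467.9 − 2(118.1) − 1(49.63) = 182
  B: 0 + 2(118.1) = 236.3
  A: 0 + 1(49.63) = 49.63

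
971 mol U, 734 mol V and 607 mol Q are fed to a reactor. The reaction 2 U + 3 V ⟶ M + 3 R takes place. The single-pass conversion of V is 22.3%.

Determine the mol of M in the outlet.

V reacted = 0.223 × 734 = 163.7 mol; ν_V = −3, so ξ = 163.7/3 = 54.56 mol.
Outlet amounts (n = n₀ + ν ξ):
  U: 971 − 2(54.56) = 861.9
  V: 734 − 3(54.56) = 570.3
  M: 0 + 1(54.56) = 54.56
  R: 0 + 3(54.56) = 163.7
  Q: 607 (inert)

54.6 mol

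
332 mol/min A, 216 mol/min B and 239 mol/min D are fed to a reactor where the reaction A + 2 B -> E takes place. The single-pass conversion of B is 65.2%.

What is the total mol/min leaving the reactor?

646 mol/min

B reacted = 0.652 × 216 = 140.8 mol/min; ν_B = −2, so ξ = 140.8/2 = 70.42 mol/min.
Outlet amounts (n = n₀ + ν ξ):
  A: 332 − 1(70.42) = 261.6
  B: 216 − 2(70.42) = 75.17
  E: 0 + 1(70.42) = 70.42
  D: 239 (inert)
Total out = 261.6 + 75.17 + 70.42 + 239 = 646.2 mol/min.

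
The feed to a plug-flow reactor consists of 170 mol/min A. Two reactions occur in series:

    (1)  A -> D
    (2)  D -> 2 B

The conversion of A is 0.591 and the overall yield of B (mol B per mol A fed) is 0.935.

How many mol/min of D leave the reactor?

Conversion of A: A consumed = 1ξ₁ = 0.591 × 170 → ξ₁ = 100.5 mol/min.
Yield of B: 2ξ₂ / 170 = 0.935 → ξ₂ = 79.48 mol/min.
Outlet amounts (n = n₀ + Σ ν·ξ):
  A: 170 − 1(100.5) = 69.53
  D: 0 + 1(100.5) − 1(79.48) = 20.99
  B: 0 + 2(79.48) = 159

21 mol/min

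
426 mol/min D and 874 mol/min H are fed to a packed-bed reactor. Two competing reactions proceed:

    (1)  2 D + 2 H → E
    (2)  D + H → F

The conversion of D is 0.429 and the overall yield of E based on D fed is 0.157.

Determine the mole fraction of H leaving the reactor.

Yield of E: 1ξ₁ / 426 = 0.157 → ξ₁ = 66.88 mol/min.
Conversion of D: 2ξ₁ + 1ξ₂ = 0.429 × 426 = 182.8 → ξ₂ = 48.99 mol/min.
Outlet amounts (n = n₀ + Σ ν·ξ):
  D: 426 − 2(66.88) − 1(48.99) = 243.2
  H: 874 − 2(66.88) − 1(48.99) = 691.2
  E: 0 + 1(66.88) = 66.88
  F: 0 + 1(48.99) = 48.99
Total out = 1050 mol/min; y_H = 691.2 / 1050 = 0.6581.

0.658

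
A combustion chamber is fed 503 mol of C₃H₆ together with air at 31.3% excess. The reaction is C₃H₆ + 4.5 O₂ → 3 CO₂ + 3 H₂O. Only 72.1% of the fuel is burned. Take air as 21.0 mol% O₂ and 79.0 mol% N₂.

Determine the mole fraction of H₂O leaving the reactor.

0.0733

Stoichiometric O₂ = 4.5 × 503 = 2264 mol; O₂ fed = 2264 × 1.313 = 2972 mol.
N₂ fed = 2972 × 79/21 = 11180 mol.
Fuel reacted = 0.721 × 503 → ξ = 362.7 mol.
Outlet (n = n₀ + ν ξ):
  C₃H₆: 503 − 1(362.7) = 140.3
  O₂: 2972 − 4.5(362.7) = 1340
  N₂: 11180 (inert)
  CO₂: 0 + 3(362.7) = 1088
  H₂O: 0 + 3(362.7) = 1088
Total out = 14840 mol; y_H₂O = 1088 / 14840 = 0.07333.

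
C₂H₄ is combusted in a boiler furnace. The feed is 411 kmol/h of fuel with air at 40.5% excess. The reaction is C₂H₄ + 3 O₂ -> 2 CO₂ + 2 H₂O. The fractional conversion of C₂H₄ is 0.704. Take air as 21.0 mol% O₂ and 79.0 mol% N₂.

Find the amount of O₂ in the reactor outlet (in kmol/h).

864 kmol/h

Stoichiometric O₂ = 3 × 411 = 1233 kmol/h; O₂ fed = 1233 × 1.405 = 1732 kmol/h.
N₂ fed = 1732 × 79/21 = 6517 kmol/h.
Fuel reacted = 0.704 × 411 → ξ = 289.3 kmol/h.
Outlet (n = n₀ + ν ξ):
  C₂H₄: 411 − 1(289.3) = 121.7
  O₂: 1732 − 3(289.3) = 864.3
  N₂: 6517 (inert)
  CO₂: 0 + 2(289.3) = 578.7
  H₂O: 0 + 2(289.3) = 578.7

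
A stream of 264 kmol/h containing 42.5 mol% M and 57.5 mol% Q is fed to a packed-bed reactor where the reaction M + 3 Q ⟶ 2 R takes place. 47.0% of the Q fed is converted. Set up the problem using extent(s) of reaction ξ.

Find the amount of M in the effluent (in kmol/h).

88.4 kmol/h

Q reacted = 0.47 × 151.8 = 71.35 kmol/h; ν_Q = −3, so ξ = 71.35/3 = 23.78 kmol/h.
Outlet amounts (n = n₀ + ν ξ):
  M: 112.2 − 1(23.78) = 88.42
  Q: 151.8 − 3(23.78) = 80.45
  R: 0 + 2(23.78) = 47.56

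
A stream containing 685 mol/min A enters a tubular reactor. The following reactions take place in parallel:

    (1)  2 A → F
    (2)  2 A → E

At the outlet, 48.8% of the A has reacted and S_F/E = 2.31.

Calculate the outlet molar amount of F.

Conversion of A: A consumed = 0.488 × 685 = 334.3 mol/min = 2ξ₁ + 2ξ₂.
Selectivity: 1ξ₁ / (1ξ₂) = 2.31 → ξ₁ = 2.31 ξ₂.
Substitute: (2·2.31 + 2) ξ₂ = 334.3 → ξ₂ = 50.5 mol/min, ξ₁ = 116.6 mol/min.
Outlet amounts (n = n₀ + Σ ν·ξ):
  A: 685 − 2(116.6) − 2(50.5) = 350.7
  F: 0 + 1(116.6) = 116.6
  E: 0 + 1(50.5) = 50.5

117 mol/min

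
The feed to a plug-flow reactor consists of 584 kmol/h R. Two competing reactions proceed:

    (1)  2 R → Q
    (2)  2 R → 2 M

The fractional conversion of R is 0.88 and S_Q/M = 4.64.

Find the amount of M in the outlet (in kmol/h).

50 kmol/h

Conversion of R: R consumed = 0.88 × 584 = 513.9 kmol/h = 2ξ₁ + 2ξ₂.
Selectivity: 1ξ₁ / (2ξ₂) = 4.64 → ξ₁ = 9.28 ξ₂.
Substitute: (2·9.28 + 2) ξ₂ = 513.9 → ξ₂ = 25 kmol/h, ξ₁ = 232 kmol/h.
Outlet amounts (n = n₀ + Σ ν·ξ):
  R: 584 − 2(232) − 2(25) = 70.08
  Q: 0 + 1(232) = 232
  M: 0 + 2(25) = 49.99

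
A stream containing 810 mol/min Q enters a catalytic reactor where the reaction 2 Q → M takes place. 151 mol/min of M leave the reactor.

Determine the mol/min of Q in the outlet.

For M: n = n₀ + 1ξ → 151 = 0 + 1ξ, giving ξ = 151 mol/min.
Outlet amounts (n = n₀ + ν ξ):
  Q: 810 − 2(151) = 508
  M: 0 + 1(151) = 151

508 mol/min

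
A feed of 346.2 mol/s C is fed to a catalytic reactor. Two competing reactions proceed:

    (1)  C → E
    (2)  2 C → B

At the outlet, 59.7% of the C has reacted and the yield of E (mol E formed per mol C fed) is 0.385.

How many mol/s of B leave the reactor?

36.7 mol/s

Yield of E: 1ξ₁ / 346.2 = 0.385 → ξ₁ = 133.3 mol/s.
Conversion of C: 1ξ₁ + 2ξ₂ = 0.597 × 346.2 = 206.7 → ξ₂ = 36.7 mol/s.
Outlet amounts (n = n₀ + Σ ν·ξ):
  C: 346.2 − 1(133.3) − 2(36.7) = 139.5
  E: 0 + 1(133.3) = 133.3
  B: 0 + 1(36.7) = 36.7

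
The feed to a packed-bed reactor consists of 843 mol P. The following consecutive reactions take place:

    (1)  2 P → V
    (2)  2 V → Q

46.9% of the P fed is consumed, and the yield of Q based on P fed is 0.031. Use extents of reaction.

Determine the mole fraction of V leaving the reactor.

Conversion of P: P consumed = 2ξ₁ = 0.469 × 843 → ξ₁ = 197.7 mol.
Yield of Q: 1ξ₂ / 843 = 0.031 → ξ₂ = 26.13 mol.
Outlet amounts (n = n₀ + Σ ν·ξ):
  P: 843 − 2(197.7) = 447.6
  V: 0 + 1(197.7) − 2(26.13) = 145.4
  Q: 0 + 1(26.13) = 26.13
Total out = 619.2 mol; y_V = 145.4 / 619.2 = 0.2349.

0.235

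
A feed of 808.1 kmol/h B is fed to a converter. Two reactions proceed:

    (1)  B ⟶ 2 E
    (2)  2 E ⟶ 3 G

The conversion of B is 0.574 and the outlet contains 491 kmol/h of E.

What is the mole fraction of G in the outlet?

Conversion of B: B consumed = 1ξ₁ = 0.574 × 808.1 → ξ₁ = 463.8 kmol/h.
E balance: n_E = 0 + 2ξ₁ − 2ξ₂ = 491 → ξ₂ = (2·463.8 − 491)/2 = 218.3 kmol/h.
Outlet amounts (n = n₀ + Σ ν·ξ):
  B: 808.1 − 1(463.8) = 344.3
  E: 0 + 2(463.8) − 2(218.3) = 491
  G: 0 + 3(218.3) = 655
Total out = 1490 kmol/h; y_G = 655 / 1490 = 0.4395.

0.44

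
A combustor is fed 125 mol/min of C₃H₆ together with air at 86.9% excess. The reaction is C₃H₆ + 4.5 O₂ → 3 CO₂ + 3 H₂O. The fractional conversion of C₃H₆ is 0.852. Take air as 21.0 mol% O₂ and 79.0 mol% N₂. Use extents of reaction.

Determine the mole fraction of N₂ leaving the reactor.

0.763

Stoichiometric O₂ = 4.5 × 125 = 562.5 mol/min; O₂ fed = 562.5 × 1.869 = 1051 mol/min.
N₂ fed = 1051 × 79/21 = 3955 mol/min.
Fuel reacted = 0.852 × 125 → ξ = 106.5 mol/min.
Outlet (n = n₀ + ν ξ):
  C₃H₆: 125 − 1(106.5) = 18.5
  O₂: 1051 − 4.5(106.5) = 572.1
  N₂: 3955 (inert)
  CO₂: 0 + 3(106.5) = 319.5
  H₂O: 0 + 3(106.5) = 319.5
Total out = 5185 mol/min; y_N₂ = 3955 / 5185 = 0.7628.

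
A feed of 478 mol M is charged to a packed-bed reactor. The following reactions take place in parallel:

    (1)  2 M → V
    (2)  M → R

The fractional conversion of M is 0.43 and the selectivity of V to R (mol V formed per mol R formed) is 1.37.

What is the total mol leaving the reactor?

Conversion of M: M consumed = 0.43 × 478 = 205.5 mol = 2ξ₁ + 1ξ₂.
Selectivity: 1ξ₁ / (1ξ₂) = 1.37 → ξ₁ = 1.37 ξ₂.
Substitute: (2·1.37 + 1) ξ₂ = 205.5 → ξ₂ = 54.96 mol, ξ₁ = 75.29 mol.
Outlet amounts (n = n₀ + Σ ν·ξ):
  M: 478 − 2(75.29) − 1(54.96) = 272.5
  V: 0 + 1(75.29) = 75.29
  R: 0 + 1(54.96) = 54.96
Total out = 272.5 + 75.29 + 54.96 = 402.7 mol.

403 mol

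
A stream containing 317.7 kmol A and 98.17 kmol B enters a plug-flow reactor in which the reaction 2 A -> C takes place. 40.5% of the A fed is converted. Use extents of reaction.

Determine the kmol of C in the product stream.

64.3 kmol

A reacted = 0.405 × 317.7 = 128.7 kmol; ν_A = −2, so ξ = 128.7/2 = 64.33 kmol.
Outlet amounts (n = n₀ + ν ξ):
  A: 317.7 − 2(64.33) = 189
  C: 0 + 1(64.33) = 64.33
  B: 98.17 (inert)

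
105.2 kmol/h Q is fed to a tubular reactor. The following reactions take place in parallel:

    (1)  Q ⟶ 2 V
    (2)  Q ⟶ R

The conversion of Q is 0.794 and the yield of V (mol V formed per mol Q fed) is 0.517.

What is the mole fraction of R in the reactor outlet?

0.426

Yield of V: 2ξ₁ / 105.2 = 0.517 → ξ₁ = 27.19 kmol/h.
Conversion of Q: 1ξ₁ + 1ξ₂ = 0.794 × 105.2 = 83.53 → ξ₂ = 56.33 kmol/h.
Outlet amounts (n = n₀ + Σ ν·ξ):
  Q: 105.2 − 1(27.19) − 1(56.33) = 21.67
  V: 0 + 2(27.19) = 54.39
  R: 0 + 1(56.33) = 56.33
Total out = 132.4 kmol/h; y_R = 56.33 / 132.4 = 0.4255.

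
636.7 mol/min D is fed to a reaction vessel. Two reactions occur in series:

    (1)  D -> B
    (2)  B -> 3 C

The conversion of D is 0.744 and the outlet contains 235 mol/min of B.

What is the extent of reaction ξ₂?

ξ₂ = 239 mol/min

Conversion of D: D consumed = 1ξ₁ = 0.744 × 636.7 → ξ₁ = 473.7 mol/min.
B balance: n_B = 0 + 1ξ₁ − 1ξ₂ = 235 → ξ₂ = (1·473.7 − 235)/1 = 238.7 mol/min.
Outlet amounts (n = n₀ + Σ ν·ξ):
  D: 636.7 − 1(473.7) = 163
  B: 0 + 1(473.7) − 1(238.7) = 235
  C: 0 + 3(238.7) = 716.1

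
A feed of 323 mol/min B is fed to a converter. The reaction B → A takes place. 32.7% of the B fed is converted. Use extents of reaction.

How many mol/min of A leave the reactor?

106 mol/min

B reacted = 0.327 × 323 = 105.6 mol/min; ν_B = −1, so ξ = 105.6/1 = 105.6 mol/min.
Outlet amounts (n = n₀ + ν ξ):
  B: 323 − 1(105.6) = 217.4
  A: 0 + 1(105.6) = 105.6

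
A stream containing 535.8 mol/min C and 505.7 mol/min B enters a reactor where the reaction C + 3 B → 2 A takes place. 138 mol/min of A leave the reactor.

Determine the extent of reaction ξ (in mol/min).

For A: n = n₀ + 2ξ → 138 = 0 + 2ξ, giving ξ = 69 mol/min.
Outlet amounts (n = n₀ + ν ξ):
  C: 535.8 − 1(69) = 466.8
  B: 505.7 − 3(69) = 298.7
  A: 0 + 2(69) = 138

ξ = 69 mol/min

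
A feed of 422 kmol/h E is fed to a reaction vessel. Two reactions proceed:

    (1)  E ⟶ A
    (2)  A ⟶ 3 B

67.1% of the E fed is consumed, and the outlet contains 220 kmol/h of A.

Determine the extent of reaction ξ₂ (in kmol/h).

ξ₂ = 63.2 kmol/h

Conversion of E: E consumed = 1ξ₁ = 0.671 × 422 → ξ₁ = 283.2 kmol/h.
A balance: n_A = 0 + 1ξ₁ − 1ξ₂ = 220 → ξ₂ = (1·283.2 − 220)/1 = 63.16 kmol/h.
Outlet amounts (n = n₀ + Σ ν·ξ):
  E: 422 − 1(283.2) = 138.8
  A: 0 + 1(283.2) − 1(63.16) = 220
  B: 0 + 3(63.16) = 189.5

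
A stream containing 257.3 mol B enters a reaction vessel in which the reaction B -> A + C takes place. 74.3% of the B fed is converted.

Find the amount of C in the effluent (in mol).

B reacted = 0.743 × 257.3 = 191.2 mol; ν_B = −1, so ξ = 191.2/1 = 191.2 mol.
Outlet amounts (n = n₀ + ν ξ):
  B: 257.3 − 1(191.2) = 66.13
  A: 0 + 1(191.2) = 191.2
  C: 0 + 1(191.2) = 191.2

191 mol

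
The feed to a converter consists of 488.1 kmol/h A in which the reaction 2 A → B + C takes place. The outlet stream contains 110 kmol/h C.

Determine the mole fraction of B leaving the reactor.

0.225

For C: n = n₀ + 1ξ → 110 = 0 + 1ξ, giving ξ = 110 kmol/h.
Outlet amounts (n = n₀ + ν ξ):
  A: 488.1 − 2(110) = 268.1
  B: 0 + 1(110) = 110
  C: 0 + 1(110) = 110
Total out = 488.1 kmol/h; y_B = 110 / 488.1 = 0.2254.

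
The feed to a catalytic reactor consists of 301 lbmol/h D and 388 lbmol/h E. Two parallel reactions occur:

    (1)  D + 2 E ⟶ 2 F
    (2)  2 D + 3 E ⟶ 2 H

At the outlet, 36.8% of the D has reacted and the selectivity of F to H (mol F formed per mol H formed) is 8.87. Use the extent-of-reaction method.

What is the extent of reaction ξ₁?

ξ₁ = 90.4 lbmol/h

Conversion of D: D consumed = 0.368 × 301 = 110.8 lbmol/h = 1ξ₁ + 2ξ₂.
Selectivity: 2ξ₁ / (2ξ₂) = 8.87 → ξ₁ = 8.87 ξ₂.
Substitute: (1·8.87 + 2) ξ₂ = 110.8 → ξ₂ = 10.19 lbmol/h, ξ₁ = 90.39 lbmol/h.
Outlet amounts (n = n₀ + Σ ν·ξ):
  D: 301 − 1(90.39) − 2(10.19) = 190.2
  E: 388 − 2(90.39) − 3(10.19) = 176.7
  F: 0 + 2(90.39) = 180.8
  H: 0 + 2(10.19) = 20.38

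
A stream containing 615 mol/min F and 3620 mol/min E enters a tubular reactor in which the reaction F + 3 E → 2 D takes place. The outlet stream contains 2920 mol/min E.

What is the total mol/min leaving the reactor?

For E: n = n₀ − 3ξ → 2920 = 3620 − 3ξ, giving ξ = 233.3 mol/min.
Outlet amounts (n = n₀ + ν ξ):
  F: 615 − 1(233.3) = 381.7
  E: 3620 − 3(233.3) = 2920
  D: 0 + 2(233.3) = 466.7
Total out = 381.7 + 2920 + 466.7 = 3768 mol/min.

3770 mol/min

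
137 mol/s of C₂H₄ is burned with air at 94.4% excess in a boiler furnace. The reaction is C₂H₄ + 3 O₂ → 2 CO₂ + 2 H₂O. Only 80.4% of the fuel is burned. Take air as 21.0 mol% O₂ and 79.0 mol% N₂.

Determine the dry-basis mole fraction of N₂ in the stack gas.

Stoichiometric O₂ = 3 × 137 = 411 mol/s; O₂ fed = 411 × 1.944 = 799 mol/s.
N₂ fed = 799 × 79/21 = 3006 mol/s.
Fuel reacted = 0.804 × 137 → ξ = 110.1 mol/s.
Outlet (n = n₀ + ν ξ):
  C₂H₄: 137 − 1(110.1) = 26.85
  O₂: 799 − 3(110.1) = 468.5
  N₂: 3006 (inert)
  CO₂: 0 + 2(110.1) = 220.3
  H₂O: 0 + 2(110.1) = 220.3
Dry total = 3721 mol/s; y_N₂ (dry) = 3006 / 3721 = 0.8077.

0.808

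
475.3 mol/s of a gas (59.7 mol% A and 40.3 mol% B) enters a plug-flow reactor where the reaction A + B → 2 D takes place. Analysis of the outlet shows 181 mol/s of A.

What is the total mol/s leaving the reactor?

For A: n = n₀ − 1ξ → 181 = 283.8 − 1ξ, giving ξ = 102.8 mol/s.
Outlet amounts (n = n₀ + ν ξ):
  A: 283.8 − 1(102.8) = 181
  B: 191.5 − 1(102.8) = 88.79
  D: 0 + 2(102.8) = 205.5
Total out = 181 + 88.79 + 205.5 = 475.3 mol/s.

475 mol/s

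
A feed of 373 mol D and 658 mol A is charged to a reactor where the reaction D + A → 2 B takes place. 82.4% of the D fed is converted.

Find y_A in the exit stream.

0.34

D reacted = 0.824 × 373 = 307.4 mol; ν_D = −1, so ξ = 307.4/1 = 307.4 mol.
Outlet amounts (n = n₀ + ν ξ):
  D: 373 − 1(307.4) = 65.65
  A: 658 − 1(307.4) = 350.6
  B: 0 + 2(307.4) = 614.7
Total out = 1031 mol; y_A = 350.6 / 1031 = 0.3401.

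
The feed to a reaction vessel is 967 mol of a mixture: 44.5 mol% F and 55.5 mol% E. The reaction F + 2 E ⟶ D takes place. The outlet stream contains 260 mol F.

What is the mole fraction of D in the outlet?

For F: n = n₀ − 1ξ → 260 = 430.3 − 1ξ, giving ξ = 170.3 mol.
Outlet amounts (n = n₀ + ν ξ):
  F: 430.3 − 1(170.3) = 260
  E: 536.7 − 2(170.3) = 196.1
  D: 0 + 1(170.3) = 170.3
Total out = 626.4 mol; y_D = 170.3 / 626.4 = 0.2719.

0.272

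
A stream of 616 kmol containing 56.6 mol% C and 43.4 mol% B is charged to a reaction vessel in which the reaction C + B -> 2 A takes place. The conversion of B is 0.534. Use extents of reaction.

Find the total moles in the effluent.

B reacted = 0.534 × 267.3 = 142.8 kmol; ν_B = −1, so ξ = 142.8/1 = 142.8 kmol.
Outlet amounts (n = n₀ + ν ξ):
  C: 348.7 − 1(142.8) = 205.9
  B: 267.3 − 1(142.8) = 124.6
  A: 0 + 2(142.8) = 285.5
Total out = 205.9 + 124.6 + 285.5 = 616 kmol.

616 kmol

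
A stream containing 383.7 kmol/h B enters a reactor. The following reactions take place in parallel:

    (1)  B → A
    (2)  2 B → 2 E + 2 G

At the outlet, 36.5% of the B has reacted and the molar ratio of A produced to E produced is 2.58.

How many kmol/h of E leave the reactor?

Conversion of B: B consumed = 0.365 × 383.7 = 140.1 kmol/h = 1ξ₁ + 2ξ₂.
Selectivity: 1ξ₁ / (2ξ₂) = 2.58 → ξ₁ = 5.16 ξ₂.
Substitute: (1·5.16 + 2) ξ₂ = 140.1 → ξ₂ = 19.56 kmol/h, ξ₁ = 100.9 kmol/h.
Outlet amounts (n = n₀ + Σ ν·ξ):
  B: 383.7 − 1(100.9) − 2(19.56) = 243.6
  A: 0 + 1(100.9) = 100.9
  E: 0 + 2(19.56) = 39.12
  G: 0 + 2(19.56) = 39.12

39.1 kmol/h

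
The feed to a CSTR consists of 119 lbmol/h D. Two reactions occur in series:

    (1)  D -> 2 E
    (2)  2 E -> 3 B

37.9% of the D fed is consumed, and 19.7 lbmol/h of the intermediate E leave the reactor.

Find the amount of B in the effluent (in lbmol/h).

Conversion of D: D consumed = 1ξ₁ = 0.379 × 119 → ξ₁ = 45.1 lbmol/h.
E balance: n_E = 0 + 2ξ₁ − 2ξ₂ = 19.7 → ξ₂ = (2·45.1 − 19.7)/2 = 35.25 lbmol/h.
Outlet amounts (n = n₀ + Σ ν·ξ):
  D: 119 − 1(45.1) = 73.9
  E: 0 + 2(45.1) − 2(35.25) = 19.7
  B: 0 + 3(35.25) = 105.8

106 lbmol/h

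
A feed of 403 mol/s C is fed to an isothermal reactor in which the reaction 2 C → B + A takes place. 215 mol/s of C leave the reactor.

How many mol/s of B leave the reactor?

For C: n = n₀ − 2ξ → 215 = 403 − 2ξ, giving ξ = 94 mol/s.
Outlet amounts (n = n₀ + ν ξ):
  C: 403 − 2(94) = 215
  B: 0 + 1(94) = 94
  A: 0 + 1(94) = 94

94 mol/s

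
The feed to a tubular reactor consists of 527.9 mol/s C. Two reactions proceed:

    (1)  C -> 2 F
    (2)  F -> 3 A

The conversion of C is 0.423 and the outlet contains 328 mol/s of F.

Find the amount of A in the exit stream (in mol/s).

Conversion of C: C consumed = 1ξ₁ = 0.423 × 527.9 → ξ₁ = 223.3 mol/s.
F balance: n_F = 0 + 2ξ₁ − 1ξ₂ = 328 → ξ₂ = (2·223.3 − 328)/1 = 118.6 mol/s.
Outlet amounts (n = n₀ + Σ ν·ξ):
  C: 527.9 − 1(223.3) = 304.6
  F: 0 + 2(223.3) − 1(118.6) = 328
  A: 0 + 3(118.6) = 355.8

356 mol/s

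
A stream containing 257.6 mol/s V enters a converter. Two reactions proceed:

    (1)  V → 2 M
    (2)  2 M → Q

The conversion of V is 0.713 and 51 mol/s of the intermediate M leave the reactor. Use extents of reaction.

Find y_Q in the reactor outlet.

0.559

Conversion of V: V consumed = 1ξ₁ = 0.713 × 257.6 → ξ₁ = 183.7 mol/s.
M balance: n_M = 0 + 2ξ₁ − 2ξ₂ = 51 → ξ₂ = (2·183.7 − 51)/2 = 158.2 mol/s.
Outlet amounts (n = n₀ + Σ ν·ξ):
  V: 257.6 − 1(183.7) = 73.93
  M: 0 + 2(183.7) − 2(158.2) = 51
  Q: 0 + 1(158.2) = 158.2
Total out = 283.1 mol/s; y_Q = 158.2 / 283.1 = 0.5587.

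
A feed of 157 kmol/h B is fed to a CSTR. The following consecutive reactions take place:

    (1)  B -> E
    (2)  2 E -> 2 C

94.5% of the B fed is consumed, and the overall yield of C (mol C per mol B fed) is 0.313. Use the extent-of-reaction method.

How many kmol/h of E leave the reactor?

99.2 kmol/h

Conversion of B: B consumed = 1ξ₁ = 0.945 × 157 → ξ₁ = 148.4 kmol/h.
Yield of C: 2ξ₂ / 157 = 0.313 → ξ₂ = 24.57 kmol/h.
Outlet amounts (n = n₀ + Σ ν·ξ):
  B: 157 − 1(148.4) = 8.635
  E: 0 + 1(148.4) − 2(24.57) = 99.22
  C: 0 + 2(24.57) = 49.14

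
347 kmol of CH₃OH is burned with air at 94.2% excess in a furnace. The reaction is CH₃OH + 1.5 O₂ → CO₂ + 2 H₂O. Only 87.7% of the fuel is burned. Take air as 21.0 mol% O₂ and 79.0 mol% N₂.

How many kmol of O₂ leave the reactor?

Stoichiometric O₂ = 1.5 × 347 = 520.5 kmol; O₂ fed = 520.5 × 1.942 = 1011 kmol.
N₂ fed = 1011 × 79/21 = 3803 kmol.
Fuel reacted = 0.877 × 347 → ξ = 304.3 kmol.
Outlet (n = n₀ + ν ξ):
  CH₃OH: 347 − 1(304.3) = 42.68
  O₂: 1011 − 1.5(304.3) = 554.3
  N₂: 3803 (inert)
  CO₂: 0 + 1(304.3) = 304.3
  H₂O: 0 + 2(304.3) = 608.6

554 kmol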